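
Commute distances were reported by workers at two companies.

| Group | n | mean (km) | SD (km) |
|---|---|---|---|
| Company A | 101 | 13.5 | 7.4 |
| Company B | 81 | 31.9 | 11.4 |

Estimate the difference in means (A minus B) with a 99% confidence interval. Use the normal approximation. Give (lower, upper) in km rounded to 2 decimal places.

SE₁ = s₁/√n₁ = 7.4/√101 = 0.7363; SE₂ = 11.4/√81 = 1.2667.
Independent samples, unequal variances: SE_diff = √(SE₁² + SE₂²) = √(0.54213769 + 1.60452889) = 1.4652.
z* = 2.576, so margin of error = 2.576 × 1.4652 = 3.7744.
Difference in means = 13.5 − 31.9 = -18.4000.
-18.4000 ± 3.7744 → (-22.17, -14.63).

(-22.17, -14.63)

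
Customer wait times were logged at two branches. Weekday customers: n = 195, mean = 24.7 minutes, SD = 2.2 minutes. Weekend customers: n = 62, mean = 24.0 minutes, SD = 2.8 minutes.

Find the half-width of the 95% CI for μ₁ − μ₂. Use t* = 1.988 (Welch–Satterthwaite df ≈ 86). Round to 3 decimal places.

SE₁ = s₁/√n₁ = 2.2/√195 = 0.1575; SE₂ = 2.8/√62 = 0.3556.
Independent samples, unequal variances: SE_diff = √(SE₁² + SE₂²) = √(0.02480625 + 0.12645136) = 0.3889.
t* = 1.988, so margin of error = 1.988 × 0.3889 = 0.7731.

0.773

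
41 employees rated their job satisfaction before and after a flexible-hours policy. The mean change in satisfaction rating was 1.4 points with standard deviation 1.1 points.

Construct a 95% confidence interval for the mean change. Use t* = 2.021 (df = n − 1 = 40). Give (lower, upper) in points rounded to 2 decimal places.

This is a matched-pairs design, so SE = s_d/√n = 1.1/√41 = 0.1718.
Margin = 2.021 × 0.1718 = 0.3472; the interval is 1.4 ± 0.3472 = (1.05, 1.75).

(1.05, 1.75)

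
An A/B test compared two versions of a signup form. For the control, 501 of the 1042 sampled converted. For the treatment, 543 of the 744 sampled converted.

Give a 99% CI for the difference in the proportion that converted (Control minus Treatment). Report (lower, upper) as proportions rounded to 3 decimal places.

(-0.307, -0.191)

Sample proportions: 501/1042 = 0.4808, 543/744 = 0.7298.
Each SE is √(p̂(1−p̂)/n): √(0.4808·0.5192/1042) = 0.01548 and √(0.7298·0.2702/744) = 0.01628.
SE(p̂₁ − p̂₂) = √(SE₁² + SE₂²) = √(0.0002396304 + 0.0002650384) = 0.02246, since the two samples are independent.
At 99% confidence z* = 2.576; margin = 2.576 × 0.02246 = 0.05786.
The difference is 0.4808 − 0.7298 = -0.2490, so the interval is -0.2490 ± 0.05786 = (-0.307, -0.191).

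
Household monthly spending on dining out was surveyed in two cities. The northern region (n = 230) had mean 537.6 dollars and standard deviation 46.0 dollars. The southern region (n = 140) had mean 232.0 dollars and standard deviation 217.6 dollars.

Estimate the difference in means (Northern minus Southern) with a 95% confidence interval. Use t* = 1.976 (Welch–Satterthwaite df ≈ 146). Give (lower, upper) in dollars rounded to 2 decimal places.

Per-group SEs: s₁/√n₁ = 46.0/√230 = 3.0332, s₂/√n₂ = 217.6/√140 = 18.3906.
Unpooled SE of the difference: √(9.20030224 + 338.21416836) = 18.6391.
Margin of error = t* · SE = 1.976 × 18.6391 = 36.8309.
x̄₁ − x̄₂ = 537.6 − 232.0 = 305.6000.
CI: 305.6000 ± 36.8309 = (268.77, 342.43).

(268.77, 342.43)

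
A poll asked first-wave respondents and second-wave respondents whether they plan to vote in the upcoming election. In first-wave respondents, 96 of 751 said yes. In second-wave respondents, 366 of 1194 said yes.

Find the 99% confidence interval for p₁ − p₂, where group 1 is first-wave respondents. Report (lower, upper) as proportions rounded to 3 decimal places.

(-0.225, -0.132)

Sample proportions: 96/751 = 0.1278, 366/1194 = 0.3065.
Each SE is √(p̂(1−p̂)/n): √(0.1278·0.8722/751) = 0.01218 and √(0.3065·0.6935/1194) = 0.01334.
SE(p̂₁ − p̂₂) = √(SE₁² + SE₂²) = √(0.0001483524 + 0.0001779556) = 0.01806, since the two samples are independent.
At 99% confidence z* = 2.576; margin = 2.576 × 0.01806 = 0.04652.
The difference is 0.1278 − 0.3065 = -0.1787, so the interval is -0.1787 ± 0.04652 = (-0.225, -0.132).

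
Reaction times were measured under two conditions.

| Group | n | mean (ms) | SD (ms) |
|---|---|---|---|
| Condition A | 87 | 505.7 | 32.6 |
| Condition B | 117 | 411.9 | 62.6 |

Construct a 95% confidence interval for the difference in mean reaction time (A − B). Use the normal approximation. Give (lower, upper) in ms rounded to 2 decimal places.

(80.55, 107.05)

Per-group SEs: s₁/√n₁ = 32.6/√87 = 3.4951, s₂/√n₂ = 62.6/√117 = 5.7874.
Unpooled SE of the difference: √(12.21572401 + 33.49399876) = 6.7609.
Margin of error = z* · SE = 1.960 × 6.7609 = 13.2514.
x̄₁ − x̄₂ = 505.7 − 411.9 = 93.8000.
CI: 93.8000 ± 13.2514 = (80.55, 107.05).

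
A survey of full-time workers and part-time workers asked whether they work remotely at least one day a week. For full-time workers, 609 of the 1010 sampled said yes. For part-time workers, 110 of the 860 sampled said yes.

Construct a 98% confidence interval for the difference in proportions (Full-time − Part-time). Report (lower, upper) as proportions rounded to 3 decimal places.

p̂₁ = 609/1010 = 0.6030 and p̂₂ = 110/860 = 0.1279.
SE₁ = √(p̂₁(1−p̂₁)/n₁) = √(0.6030·0.3970/1010) = 0.01540; SE₂ = √(0.1279·0.8721/860) = 0.01139.
Independent samples: SE of the difference = √(SE₁² + SE₂²) = √(0.00023716 + 0.0001297321) = 0.01915.
z* for 98% confidence is 2.326, so the margin of error is 2.326 × 0.01915 = 0.04454.
Point estimate p̂₁ − p̂₂ = 0.6030 − 0.1279 = 0.4751.
0.4751 ± 0.04454 → (0.431, 0.520).

(0.431, 0.520)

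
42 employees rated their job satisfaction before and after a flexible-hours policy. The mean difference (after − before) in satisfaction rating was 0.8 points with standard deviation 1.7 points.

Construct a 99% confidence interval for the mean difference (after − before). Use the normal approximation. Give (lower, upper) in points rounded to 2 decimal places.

Paired design: SE = s_d/√n = 1.7/√42 = 0.2623.
z* = 2.576; margin of error = 2.576 × 0.2623 = 0.6757.
0.8 ± 0.6757 → (0.12, 1.48).

(0.12, 1.48)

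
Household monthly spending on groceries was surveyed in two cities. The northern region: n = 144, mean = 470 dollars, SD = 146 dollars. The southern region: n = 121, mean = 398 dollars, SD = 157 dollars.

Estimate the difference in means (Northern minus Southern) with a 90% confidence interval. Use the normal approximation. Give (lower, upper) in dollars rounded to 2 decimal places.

(41.15, 102.85)

SE₁ = s₁/√n₁ = 146/√144 = 12.1667; SE₂ = 157/√121 = 14.2727.
Independent samples, unequal variances: SE_diff = √(SE₁² + SE₂²) = √(148.02858889 + 203.70996529) = 18.7547.
z* = 1.645, so margin of error = 1.645 × 18.7547 = 30.8515.
Difference in means = 470 − 398 = 72.0000.
72.0000 ± 30.8515 → (41.15, 102.85).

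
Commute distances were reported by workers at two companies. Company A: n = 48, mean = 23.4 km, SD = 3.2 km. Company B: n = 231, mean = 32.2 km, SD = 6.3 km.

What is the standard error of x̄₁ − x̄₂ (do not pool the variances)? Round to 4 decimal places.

0.6206

SE₁ = s₁/√n₁ = 3.2/√48 = 0.4619; SE₂ = 6.3/√231 = 0.4145.
Independent samples, unequal variances: SE_diff = √(SE₁² + SE₂²) = √(0.21335161 + 0.17181025) = 0.6206.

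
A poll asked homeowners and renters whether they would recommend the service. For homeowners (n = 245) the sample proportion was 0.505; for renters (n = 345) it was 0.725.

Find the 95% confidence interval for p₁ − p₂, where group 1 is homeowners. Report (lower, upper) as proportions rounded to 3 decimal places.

The two standard errors are √(0.5050×0.4950/245) = 0.03194 and √(0.7250×0.2750/345) = 0.02404.
Because the samples are independent, SE_diff = √(0.03194² + 0.02404²) = 0.03998.
Using z* = 1.960 for 95%, ME = 1.960 × 0.03998 = 0.07836.
p̂₁ − p̂₂ = -0.2200; interval -0.2200 ± 0.07836 gives (-0.298, -0.142).

(-0.298, -0.142)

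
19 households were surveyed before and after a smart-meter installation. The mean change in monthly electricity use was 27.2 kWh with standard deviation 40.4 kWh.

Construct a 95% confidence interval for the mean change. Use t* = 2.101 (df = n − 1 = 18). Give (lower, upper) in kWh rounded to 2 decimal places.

(7.73, 46.67)

Paired design: SE = s_d/√n = 40.4/√19 = 9.2684.
t* = 2.101; margin of error = 2.101 × 9.2684 = 19.4729.
27.2 ± 19.4729 → (7.73, 46.67).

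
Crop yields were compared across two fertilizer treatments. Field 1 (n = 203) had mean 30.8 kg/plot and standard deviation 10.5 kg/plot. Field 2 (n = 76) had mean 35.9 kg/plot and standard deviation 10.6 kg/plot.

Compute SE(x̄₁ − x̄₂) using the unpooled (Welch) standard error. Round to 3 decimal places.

Per-group SEs: s₁/√n₁ = 10.5/√203 = 0.7370, s₂/√n₂ = 10.6/√76 = 1.2159.
Unpooled SE of the difference: √(0.543169 + 1.47841281) = 1.4218.

1.422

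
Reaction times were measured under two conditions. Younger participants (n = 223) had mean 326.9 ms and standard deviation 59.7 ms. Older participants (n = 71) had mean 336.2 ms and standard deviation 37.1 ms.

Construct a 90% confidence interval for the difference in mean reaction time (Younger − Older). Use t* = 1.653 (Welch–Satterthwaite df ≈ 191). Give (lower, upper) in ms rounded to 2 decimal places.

Standard errors of each mean: 59.7/√223 = 3.9978 and 37.1/√71 = 4.4030.
SE(x̄₁ − x̄₂) = √(3.9978² + 4.4030²) = 5.9472 for independent samples with unequal variances.
With t* = 1.653, the margin is 1.653 × 5.9472 = 9.8307.
x̄₁ − x̄₂ = 326.9 − 336.2 = -9.3000; the interval is -9.3000 ± 9.8307 = (-19.13, 0.53).

(-19.13, 0.53)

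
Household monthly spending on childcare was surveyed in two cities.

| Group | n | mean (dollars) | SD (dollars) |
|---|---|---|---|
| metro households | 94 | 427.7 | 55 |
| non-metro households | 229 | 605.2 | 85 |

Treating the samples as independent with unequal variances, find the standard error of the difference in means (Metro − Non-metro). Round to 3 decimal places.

Per-group SEs: s₁/√n₁ = 55/√94 = 5.6728, s₂/√n₂ = 85/√229 = 5.6170.
Unpooled SE of the difference: √(32.18065984 + 31.550689) = 7.9832.

7.983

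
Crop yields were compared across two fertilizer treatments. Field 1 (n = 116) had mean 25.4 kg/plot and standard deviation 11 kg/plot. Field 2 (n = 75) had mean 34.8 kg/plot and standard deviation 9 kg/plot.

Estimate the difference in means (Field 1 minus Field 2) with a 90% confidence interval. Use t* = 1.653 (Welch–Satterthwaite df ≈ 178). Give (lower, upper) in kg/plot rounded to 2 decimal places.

Per-group SEs: s₁/√n₁ = 11/√116 = 1.0213, s₂/√n₂ = 9/√75 = 1.0392.
Unpooled SE of the difference: √(1.04305369 + 1.07993664) = 1.4570.
Margin of error = t* · SE = 1.653 × 1.4570 = 2.4084.
x̄₁ − x̄₂ = 25.4 − 34.8 = -9.4000.
CI: -9.4000 ± 2.4084 = (-11.81, -6.99).

(-11.81, -6.99)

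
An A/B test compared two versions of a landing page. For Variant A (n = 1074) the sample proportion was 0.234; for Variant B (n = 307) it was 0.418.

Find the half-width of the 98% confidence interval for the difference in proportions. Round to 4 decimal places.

0.0720

SE₁ = √(p̂₁(1−p̂₁)/n₁) = √(0.2340·0.7660/1074) = 0.01292; SE₂ = √(0.4180·0.5820/307) = 0.02815.
Independent samples: SE of the difference = √(SE₁² + SE₂²) = √(0.0001669264 + 0.0007924225) = 0.03097.
z* for 98% confidence is 2.326, so the margin of error is 2.326 × 0.03097 = 0.07204.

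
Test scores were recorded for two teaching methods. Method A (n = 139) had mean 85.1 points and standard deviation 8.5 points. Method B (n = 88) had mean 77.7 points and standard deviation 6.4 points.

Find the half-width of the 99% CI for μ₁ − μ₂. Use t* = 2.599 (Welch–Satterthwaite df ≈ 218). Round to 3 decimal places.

SE₁ = s₁/√n₁ = 8.5/√139 = 0.7210; SE₂ = 6.4/√88 = 0.6822.
Independent samples, unequal variances: SE_diff = √(SE₁² + SE₂²) = √(0.519841 + 0.46539684) = 0.9926.
t* = 2.599, so margin of error = 2.599 × 0.9926 = 2.5798.

2.580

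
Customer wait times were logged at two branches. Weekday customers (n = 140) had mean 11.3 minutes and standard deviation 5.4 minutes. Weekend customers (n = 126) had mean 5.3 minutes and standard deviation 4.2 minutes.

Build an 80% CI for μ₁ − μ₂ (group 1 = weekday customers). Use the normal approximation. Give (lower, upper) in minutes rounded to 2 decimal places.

Per-group SEs: s₁/√n₁ = 5.4/√140 = 0.4564, s₂/√n₂ = 4.2/√126 = 0.3742.
Unpooled SE of the difference: √(0.20830096 + 0.14002564) = 0.5902.
Margin of error = z* · SE = 1.282 × 0.5902 = 0.7566.
x̄₁ − x̄₂ = 11.3 − 5.3 = 6.0000.
CI: 6.0000 ± 0.7566 = (5.24, 6.76).

(5.24, 6.76)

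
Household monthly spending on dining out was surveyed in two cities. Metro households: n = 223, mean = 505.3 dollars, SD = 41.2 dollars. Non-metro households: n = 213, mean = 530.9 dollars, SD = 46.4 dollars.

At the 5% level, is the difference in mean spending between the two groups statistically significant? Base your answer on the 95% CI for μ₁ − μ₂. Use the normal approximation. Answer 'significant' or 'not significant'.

Per-group SEs: s₁/√n₁ = 41.2/√223 = 2.7590, s₂/√n₂ = 46.4/√213 = 3.1793.
Unpooled SE of the difference: √(7.612081 + 10.10794849) = 4.2095.
Margin of error = z* · SE = 1.960 × 4.2095 = 8.2506.
x̄₁ − x̄₂ = 505.3 − 530.9 = -25.6000.
CI: -25.6000 ± 8.2506 = (-33.8506, -17.3494).
The interval (-33.8506, -17.3494) does not contain 0, so the difference is significant.

significant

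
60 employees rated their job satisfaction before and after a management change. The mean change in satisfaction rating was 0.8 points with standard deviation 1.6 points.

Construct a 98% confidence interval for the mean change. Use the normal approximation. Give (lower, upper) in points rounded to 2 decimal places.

(0.32, 1.28)

This is a matched-pairs design, so SE = s_d/√n = 1.6/√60 = 0.2066.
Margin = 2.326 × 0.2066 = 0.4806; the interval is 0.8 ± 0.4806 = (0.32, 1.28).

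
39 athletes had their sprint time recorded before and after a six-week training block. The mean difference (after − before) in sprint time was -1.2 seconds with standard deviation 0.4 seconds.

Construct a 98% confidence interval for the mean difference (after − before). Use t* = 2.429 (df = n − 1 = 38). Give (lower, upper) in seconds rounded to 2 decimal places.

(-1.36, -1.04)

This is a matched-pairs design, so SE = s_d/√n = 0.4/√39 = 0.0641.
Margin = 2.429 × 0.0641 = 0.1557; the interval is -1.2 ± 0.1557 = (-1.36, -1.04).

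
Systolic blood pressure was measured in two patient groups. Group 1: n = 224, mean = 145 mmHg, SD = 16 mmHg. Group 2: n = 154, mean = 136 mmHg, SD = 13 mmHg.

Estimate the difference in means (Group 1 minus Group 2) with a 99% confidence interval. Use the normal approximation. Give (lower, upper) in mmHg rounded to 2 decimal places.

(5.14, 12.86)

Per-group SEs: s₁/√n₁ = 16/√224 = 1.0690, s₂/√n₂ = 13/√154 = 1.0476.
Unpooled SE of the difference: √(1.142761 + 1.09746576) = 1.4967.
Margin of error = z* · SE = 2.576 × 1.4967 = 3.8555.
x̄₁ − x̄₂ = 145 − 136 = 9.0000.
CI: 9.0000 ± 3.8555 = (5.14, 12.86).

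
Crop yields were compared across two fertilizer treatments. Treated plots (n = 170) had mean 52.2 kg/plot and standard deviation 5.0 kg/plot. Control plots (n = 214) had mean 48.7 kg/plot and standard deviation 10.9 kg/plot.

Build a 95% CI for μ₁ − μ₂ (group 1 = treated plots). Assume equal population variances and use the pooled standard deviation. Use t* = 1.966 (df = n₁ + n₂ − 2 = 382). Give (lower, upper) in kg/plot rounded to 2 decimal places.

(1.72, 5.28)

s_p = √[((n₁−1)s₁² + (n₂−1)s₂²)/(n₁+n₂−2)] = √[(169·5.0² + 213·10.9²)/382] = 8.7925.
SE = 8.7925·√(1/170 + 1/214) = 0.9033.
With t* = 1.966, margin = 1.966 × 0.9033 = 1.7759.
x̄₁ − x̄₂ = 52.2 − 48.7 = 3.5000; interval 3.5000 ± 1.7759 = (1.72, 5.28).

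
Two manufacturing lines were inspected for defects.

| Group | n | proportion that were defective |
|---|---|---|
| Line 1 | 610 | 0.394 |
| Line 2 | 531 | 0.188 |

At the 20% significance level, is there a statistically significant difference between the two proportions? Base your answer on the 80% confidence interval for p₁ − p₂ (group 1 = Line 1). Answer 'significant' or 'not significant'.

The two standard errors are √(0.3940×0.6060/610) = 0.01978 and √(0.1880×0.8120/531) = 0.01696.
Because the samples are independent, SE_diff = √(0.01978² + 0.01696²) = 0.02606.
Using z* = 1.282 for 80%, ME = 1.282 × 0.02606 = 0.03341.
p̂₁ − p̂₂ = 0.2060; interval 0.2060 ± 0.03341 gives (0.17259, 0.23941).
The interval (0.17259, 0.23941) does not contain 0, so the difference is significant.

significant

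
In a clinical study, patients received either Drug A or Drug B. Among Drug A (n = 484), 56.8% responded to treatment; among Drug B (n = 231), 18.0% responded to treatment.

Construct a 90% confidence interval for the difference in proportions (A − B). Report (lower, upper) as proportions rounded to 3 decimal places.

(0.332, 0.444)

SE₁ = √(p̂₁(1−p̂₁)/n₁) = √(0.5680·0.4320/484) = 0.02252; SE₂ = √(0.1800·0.8200/231) = 0.02528.
Independent samples: SE of the difference = √(SE₁² + SE₂²) = √(0.0005071504 + 0.0006390784) = 0.03386.
z* for 90% confidence is 1.645, so the margin of error is 1.645 × 0.03386 = 0.05570.
Point estimate p̂₁ − p̂₂ = 0.5680 − 0.1800 = 0.3880.
0.3880 ± 0.05570 → (0.332, 0.444).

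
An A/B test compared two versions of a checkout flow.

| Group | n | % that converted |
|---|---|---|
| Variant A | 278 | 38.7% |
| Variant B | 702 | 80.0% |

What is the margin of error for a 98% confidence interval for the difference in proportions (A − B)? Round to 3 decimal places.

0.076

SE₁ = √(p̂₁(1−p̂₁)/n₁) = √(0.3870·0.6130/278) = 0.02921; SE₂ = √(0.8000·0.2000/702) = 0.01510.
Independent samples: SE of the difference = √(SE₁² + SE₂²) = √(0.0008532241 + 0.00022801) = 0.03288.
z* for 98% confidence is 2.326, so the margin of error is 2.326 × 0.03288 = 0.07648.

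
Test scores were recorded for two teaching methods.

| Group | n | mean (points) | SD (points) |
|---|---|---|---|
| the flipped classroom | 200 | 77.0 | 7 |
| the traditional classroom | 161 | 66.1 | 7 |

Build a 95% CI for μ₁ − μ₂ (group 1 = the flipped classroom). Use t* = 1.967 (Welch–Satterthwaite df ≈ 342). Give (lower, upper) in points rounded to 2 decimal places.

(9.44, 12.36)

Per-group SEs: s₁/√n₁ = 7/√200 = 0.4950, s₂/√n₂ = 7/√161 = 0.5517.
Unpooled SE of the difference: √(0.245025 + 0.30437289) = 0.7412.
Margin of error = t* · SE = 1.967 × 0.7412 = 1.4579.
x̄₁ − x̄₂ = 77.0 − 66.1 = 10.9000.
CI: 10.9000 ± 1.4579 = (9.44, 12.36).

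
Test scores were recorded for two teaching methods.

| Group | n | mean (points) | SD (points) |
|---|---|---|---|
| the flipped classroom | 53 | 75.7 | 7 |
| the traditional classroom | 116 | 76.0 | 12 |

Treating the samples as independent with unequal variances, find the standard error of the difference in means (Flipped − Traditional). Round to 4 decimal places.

Standard errors of each mean: 7/√53 = 0.9615 and 12/√116 = 1.1142.
SE(x̄₁ − x̄₂) = √(0.9615² + 1.1142²) = 1.4717 for independent samples with unequal variances.

1.4717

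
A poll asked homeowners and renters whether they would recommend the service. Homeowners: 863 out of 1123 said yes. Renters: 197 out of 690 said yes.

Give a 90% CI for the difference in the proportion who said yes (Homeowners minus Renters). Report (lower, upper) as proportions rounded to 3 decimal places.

(0.448, 0.518)

p̂₁ = 863/1123 = 0.7685 and p̂₂ = 197/690 = 0.2855.
SE₁ = √(p̂₁(1−p̂₁)/n₁) = √(0.7685·0.2315/1123) = 0.01259; SE₂ = √(0.2855·0.7145/690) = 0.01719.
Independent samples: SE of the difference = √(SE₁² + SE₂²) = √(0.0001585081 + 0.0002954961) = 0.02131.
z* for 90% confidence is 1.645, so the margin of error is 1.645 × 0.02131 = 0.03505.
Point estimate p̂₁ − p̂₂ = 0.7685 − 0.2855 = 0.4830.
0.4830 ± 0.03505 → (0.448, 0.518).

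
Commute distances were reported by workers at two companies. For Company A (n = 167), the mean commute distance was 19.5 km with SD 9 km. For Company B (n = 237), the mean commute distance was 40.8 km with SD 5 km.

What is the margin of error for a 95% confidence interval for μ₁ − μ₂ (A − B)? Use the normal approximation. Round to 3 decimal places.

1.506

SE₁ = s₁/√n₁ = 9/√167 = 0.6964; SE₂ = 5/√237 = 0.3248.
Independent samples, unequal variances: SE_diff = √(SE₁² + SE₂²) = √(0.48497296 + 0.10549504) = 0.7684.
z* = 1.960, so margin of error = 1.960 × 0.7684 = 1.5061.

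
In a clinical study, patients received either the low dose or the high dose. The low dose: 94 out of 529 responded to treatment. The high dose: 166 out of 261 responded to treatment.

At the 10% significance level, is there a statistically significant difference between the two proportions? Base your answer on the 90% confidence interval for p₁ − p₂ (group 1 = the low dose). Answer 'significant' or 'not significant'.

significant

Sample proportions: 94/529 = 0.1777, 166/261 = 0.6360.
Each SE is √(p̂(1−p̂)/n): √(0.1777·0.8223/529) = 0.01662 and √(0.6360·0.3640/261) = 0.02978.
SE(p̂₁ − p̂₂) = √(SE₁² + SE₂²) = √(0.0002762244 + 0.0008868484) = 0.03410, since the two samples are independent.
At 90% confidence z* = 1.645; margin = 1.645 × 0.03410 = 0.05609.
The difference is 0.1777 − 0.6360 = -0.4583, so the interval is -0.4583 ± 0.05609 = (-0.51439, -0.40221).
The interval (-0.51439, -0.40221) does not contain 0, so the difference is significant.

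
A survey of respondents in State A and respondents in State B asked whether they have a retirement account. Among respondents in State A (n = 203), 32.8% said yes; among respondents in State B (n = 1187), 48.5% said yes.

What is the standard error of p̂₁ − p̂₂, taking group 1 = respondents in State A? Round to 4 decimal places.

0.0360

SE₁ = √(p̂₁(1−p̂₁)/n₁) = √(0.3280·0.6720/203) = 0.03295; SE₂ = √(0.4850·0.5150/1187) = 0.01451.
Independent samples: SE of the difference = √(SE₁² + SE₂²) = √(0.0010857025 + 0.0002105401) = 0.03600.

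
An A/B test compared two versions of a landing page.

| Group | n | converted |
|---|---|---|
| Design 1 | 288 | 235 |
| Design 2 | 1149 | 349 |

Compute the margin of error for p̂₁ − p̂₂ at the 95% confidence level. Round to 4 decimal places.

Sample proportions: 235/288 = 0.8160, 349/1149 = 0.3037.
Each SE is √(p̂(1−p̂)/n): √(0.8160·0.1840/288) = 0.02283 and √(0.3037·0.6963/1149) = 0.01357.
SE(p̂₁ − p̂₂) = √(SE₁² + SE₂²) = √(0.0005212089 + 0.0001841449) = 0.02656, since the two samples are independent.
At 95% confidence z* = 1.960; margin = 1.960 × 0.02656 = 0.05206.

0.0521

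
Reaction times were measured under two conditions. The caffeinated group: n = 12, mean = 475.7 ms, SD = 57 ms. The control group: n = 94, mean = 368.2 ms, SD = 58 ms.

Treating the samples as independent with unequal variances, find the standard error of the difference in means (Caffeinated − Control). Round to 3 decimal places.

Standard errors of each mean: 57/√12 = 16.4545 and 58/√94 = 5.9822.
SE(x̄₁ − x̄₂) = √(16.4545² + 5.9822²) = 17.5082 for independent samples with unequal variances.

17.508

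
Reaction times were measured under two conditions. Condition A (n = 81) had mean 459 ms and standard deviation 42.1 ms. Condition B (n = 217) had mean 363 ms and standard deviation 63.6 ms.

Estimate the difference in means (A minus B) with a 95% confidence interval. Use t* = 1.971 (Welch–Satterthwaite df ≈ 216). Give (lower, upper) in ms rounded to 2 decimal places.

Per-group SEs: s₁/√n₁ = 42.1/√81 = 4.6778, s₂/√n₂ = 63.6/√217 = 4.3174.
Unpooled SE of the difference: √(21.88181284 + 18.63994276) = 6.3657.
Margin of error = t* · SE = 1.971 × 6.3657 = 12.5468.
x̄₁ − x̄₂ = 459 − 363 = 96.0000.
CI: 96.0000 ± 12.5468 = (83.45, 108.55).

(83.45, 108.55)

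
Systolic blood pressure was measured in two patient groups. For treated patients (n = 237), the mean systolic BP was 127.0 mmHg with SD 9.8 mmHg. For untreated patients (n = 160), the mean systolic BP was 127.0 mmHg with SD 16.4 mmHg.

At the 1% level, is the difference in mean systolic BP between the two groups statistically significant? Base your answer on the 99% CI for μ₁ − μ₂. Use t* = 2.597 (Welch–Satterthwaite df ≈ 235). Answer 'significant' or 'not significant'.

Standard errors of each mean: 9.8/√237 = 0.6366 and 16.4/√160 = 1.2965.
SE(x̄₁ − x̄₂) = √(0.6366² + 1.2965²) = 1.4444 for independent samples with unequal variances.
With t* = 2.597, the margin is 2.597 × 1.4444 = 3.7511.
x̄₁ − x̄₂ = 127.0 − 127.0 = 0.0000; the interval is 0.0000 ± 3.7511 = (-3.7511, 3.7511).
The interval (-3.7511, 3.7511) contains 0, so the difference is not significant.

not significant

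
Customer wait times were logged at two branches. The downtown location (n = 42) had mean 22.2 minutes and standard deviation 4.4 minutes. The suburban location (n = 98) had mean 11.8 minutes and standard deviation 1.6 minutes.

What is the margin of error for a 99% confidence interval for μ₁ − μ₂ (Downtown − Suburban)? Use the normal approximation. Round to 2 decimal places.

1.80

Per-group SEs: s₁/√n₁ = 4.4/√42 = 0.6789, s₂/√n₂ = 1.6/√98 = 0.1616.
Unpooled SE of the difference: √(0.46090521 + 0.02611456) = 0.6979.
Margin of error = z* · SE = 2.576 × 0.6979 = 1.7978.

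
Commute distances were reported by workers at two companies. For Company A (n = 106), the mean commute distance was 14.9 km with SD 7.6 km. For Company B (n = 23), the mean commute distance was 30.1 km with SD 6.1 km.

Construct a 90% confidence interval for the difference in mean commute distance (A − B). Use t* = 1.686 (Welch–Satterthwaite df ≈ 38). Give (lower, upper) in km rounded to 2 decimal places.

(-17.68, -12.72)

Standard errors of each mean: 7.6/√106 = 0.7382 and 6.1/√23 = 1.2719.
SE(x̄₁ − x̄₂) = √(0.7382² + 1.2719²) = 1.4706 for independent samples with unequal variances.
With t* = 1.686, the margin is 1.686 × 1.4706 = 2.4794.
x̄₁ − x̄₂ = 14.9 − 30.1 = -15.2000; the interval is -15.2000 ± 2.4794 = (-17.68, -12.72).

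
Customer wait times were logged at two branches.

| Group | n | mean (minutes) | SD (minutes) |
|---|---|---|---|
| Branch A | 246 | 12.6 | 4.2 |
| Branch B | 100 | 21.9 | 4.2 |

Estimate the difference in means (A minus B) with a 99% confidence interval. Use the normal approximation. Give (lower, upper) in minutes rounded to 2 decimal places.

Standard errors of each mean: 4.2/√246 = 0.2678 and 4.2/√100 = 0.4200.
SE(x̄₁ − x̄₂) = √(0.2678² + 0.4200²) = 0.4981 for independent samples with unequal variances.
With z* = 2.576, the margin is 2.576 × 0.4981 = 1.2831.
x̄₁ − x̄₂ = 12.6 − 21.9 = -9.3000; the interval is -9.3000 ± 1.2831 = (-10.58, -8.02).

(-10.58, -8.02)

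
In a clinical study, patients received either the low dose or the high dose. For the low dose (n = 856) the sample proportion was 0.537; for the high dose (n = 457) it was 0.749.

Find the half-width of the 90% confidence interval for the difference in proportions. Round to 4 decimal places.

Each SE is √(p̂(1−p̂)/n): √(0.5370·0.4630/856) = 0.01704 and √(0.7490·0.2510/457) = 0.02028.
SE(p̂₁ − p̂₂) = √(SE₁² + SE₂²) = √(0.0002903616 + 0.0004112784) = 0.02649, since the two samples are independent.
At 90% confidence z* = 1.645; margin = 1.645 × 0.02649 = 0.04358.

0.0436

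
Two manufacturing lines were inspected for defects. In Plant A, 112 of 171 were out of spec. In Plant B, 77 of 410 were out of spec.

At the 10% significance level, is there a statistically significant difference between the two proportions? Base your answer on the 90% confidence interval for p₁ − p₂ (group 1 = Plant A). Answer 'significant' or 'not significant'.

significant

p̂₁ = 112/171 = 0.6550 and p̂₂ = 77/410 = 0.1878.
SE₁ = √(p̂₁(1−p̂₁)/n₁) = √(0.6550·0.3450/171) = 0.03635; SE₂ = √(0.1878·0.8122/410) = 0.01929.
Independent samples: SE of the difference = √(SE₁² + SE₂²) = √(0.0013213225 + 0.0003721041) = 0.04115.
z* for 90% confidence is 1.645, so the margin of error is 1.645 × 0.04115 = 0.06769.
Point estimate p̂₁ − p̂₂ = 0.6550 − 0.1878 = 0.4672.
0.4672 ± 0.06769 → (0.39951, 0.53489).
The interval (0.39951, 0.53489) does not contain 0, so the difference is significant.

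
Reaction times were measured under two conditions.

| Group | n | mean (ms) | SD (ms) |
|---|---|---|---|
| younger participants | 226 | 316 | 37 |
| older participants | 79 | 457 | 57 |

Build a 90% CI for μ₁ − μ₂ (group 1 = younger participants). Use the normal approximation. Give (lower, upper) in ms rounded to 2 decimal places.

(-152.30, -129.70)

Standard errors of each mean: 37/√226 = 2.4612 and 57/√79 = 6.4130.
SE(x̄₁ − x̄₂) = √(2.4612² + 6.4130²) = 6.8691 for independent samples with unequal variances.
With z* = 1.645, the margin is 1.645 × 6.8691 = 11.2997.
x̄₁ − x̄₂ = 316 − 457 = -141.0000; the interval is -141.0000 ± 11.2997 = (-152.30, -129.70).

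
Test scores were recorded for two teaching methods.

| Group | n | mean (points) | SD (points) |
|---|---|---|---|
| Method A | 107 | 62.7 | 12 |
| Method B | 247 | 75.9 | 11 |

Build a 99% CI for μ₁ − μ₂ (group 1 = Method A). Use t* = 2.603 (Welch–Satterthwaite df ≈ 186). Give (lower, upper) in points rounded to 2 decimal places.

(-16.73, -9.67)

Per-group SEs: s₁/√n₁ = 12/√107 = 1.1601, s₂/√n₂ = 11/√247 = 0.6999.
Unpooled SE of the difference: √(1.34583201 + 0.48986001) = 1.3549.
Margin of error = t* · SE = 2.603 × 1.3549 = 3.5268.
x̄₁ − x̄₂ = 62.7 − 75.9 = -13.2000.
CI: -13.2000 ± 3.5268 = (-16.73, -9.67).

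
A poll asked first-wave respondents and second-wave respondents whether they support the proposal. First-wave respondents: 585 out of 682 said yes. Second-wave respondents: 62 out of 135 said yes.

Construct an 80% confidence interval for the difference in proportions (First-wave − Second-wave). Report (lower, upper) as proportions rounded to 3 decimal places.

First, p̂₁ = 585/682 = 0.8578; p̂₂ = 62/135 = 0.4593.
The two standard errors are √(0.8578×0.1422/682) = 0.01337 and √(0.4593×0.5407/135) = 0.04289.
Because the samples are independent, SE_diff = √(0.01337² + 0.04289²) = 0.04493.
Using z* = 1.282 for 80%, ME = 1.282 × 0.04493 = 0.05760.
p̂₁ − p̂₂ = 0.3985; interval 0.3985 ± 0.05760 gives (0.341, 0.456).

(0.341, 0.456)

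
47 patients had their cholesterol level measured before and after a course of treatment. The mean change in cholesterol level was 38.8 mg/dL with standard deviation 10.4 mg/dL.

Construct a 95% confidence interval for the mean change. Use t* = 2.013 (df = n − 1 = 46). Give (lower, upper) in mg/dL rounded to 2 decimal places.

This is a matched-pairs design, so SE = s_d/√n = 10.4/√47 = 1.5170.
Margin = 2.013 × 1.5170 = 3.0537; the interval is 38.8 ± 3.0537 = (35.75, 41.85).

(35.75, 41.85)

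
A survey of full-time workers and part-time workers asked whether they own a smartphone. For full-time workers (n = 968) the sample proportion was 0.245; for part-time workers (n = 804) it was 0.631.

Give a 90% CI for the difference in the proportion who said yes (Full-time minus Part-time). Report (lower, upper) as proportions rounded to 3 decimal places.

The two standard errors are √(0.2450×0.7550/968) = 0.01382 and √(0.6310×0.3690/804) = 0.01702.
Because the samples are independent, SE_diff = √(0.01382² + 0.01702²) = 0.02192.
Using z* = 1.645 for 90%, ME = 1.645 × 0.02192 = 0.03606.
p̂₁ − p̂₂ = -0.3860; interval -0.3860 ± 0.03606 gives (-0.422, -0.350).

(-0.422, -0.350)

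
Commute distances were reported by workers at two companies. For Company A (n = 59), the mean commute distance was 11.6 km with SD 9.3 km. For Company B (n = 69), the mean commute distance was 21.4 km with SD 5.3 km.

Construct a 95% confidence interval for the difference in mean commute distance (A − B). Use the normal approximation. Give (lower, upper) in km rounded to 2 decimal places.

Per-group SEs: s₁/√n₁ = 9.3/√59 = 1.2108, s₂/√n₂ = 5.3/√69 = 0.6380.
Unpooled SE of the difference: √(1.46603664 + 0.407044) = 1.3686.
Margin of error = z* · SE = 1.960 × 1.3686 = 2.6825.
x̄₁ − x̄₂ = 11.6 − 21.4 = -9.8000.
CI: -9.8000 ± 2.6825 = (-12.48, -7.12).

(-12.48, -7.12)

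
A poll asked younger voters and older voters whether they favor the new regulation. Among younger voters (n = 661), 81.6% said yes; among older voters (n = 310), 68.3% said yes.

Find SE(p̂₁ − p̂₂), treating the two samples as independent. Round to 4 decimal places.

0.0304

SE₁ = √(p̂₁(1−p̂₁)/n₁) = √(0.8160·0.1840/661) = 0.01507; SE₂ = √(0.6830·0.3170/310) = 0.02643.
Independent samples: SE of the difference = √(SE₁² + SE₂²) = √(0.0002271049 + 0.0006985449) = 0.03042.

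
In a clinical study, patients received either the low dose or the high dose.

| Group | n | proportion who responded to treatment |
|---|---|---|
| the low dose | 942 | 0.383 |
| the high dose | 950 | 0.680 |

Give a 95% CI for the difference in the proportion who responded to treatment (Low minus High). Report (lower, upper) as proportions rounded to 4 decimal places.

SE₁ = √(p̂₁(1−p̂₁)/n₁) = √(0.3830·0.6170/942) = 0.01584; SE₂ = √(0.6800·0.3200/950) = 0.01513.
Independent samples: SE of the difference = √(SE₁² + SE₂²) = √(0.0002509056 + 0.0002289169) = 0.02190.
z* for 95% confidence is 1.960, so the margin of error is 1.960 × 0.02190 = 0.04292.
Point estimate p̂₁ − p̂₂ = 0.3830 − 0.6800 = -0.2970.
-0.2970 ± 0.04292 → (-0.3399, -0.2541).

(-0.3399, -0.2541)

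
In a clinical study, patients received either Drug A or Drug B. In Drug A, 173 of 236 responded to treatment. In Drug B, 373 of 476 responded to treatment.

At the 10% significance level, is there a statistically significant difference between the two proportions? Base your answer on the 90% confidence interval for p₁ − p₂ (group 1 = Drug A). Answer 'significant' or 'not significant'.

not significant

Sample proportions: 173/236 = 0.7331, 373/476 = 0.7836.
Each SE is √(p̂(1−p̂)/n): √(0.7331·0.2669/236) = 0.02879 and √(0.7836·0.2164/476) = 0.01887.
SE(p̂₁ − p̂₂) = √(SE₁² + SE₂²) = √(0.0008288641 + 0.0003560769) = 0.03442, since the two samples are independent.
At 90% confidence z* = 1.645; margin = 1.645 × 0.03442 = 0.05662.
The difference is 0.7331 − 0.7836 = -0.0505, so the interval is -0.0505 ± 0.05662 = (-0.10712, 0.00612).
The interval (-0.10712, 0.00612) contains 0, so the difference is not significant.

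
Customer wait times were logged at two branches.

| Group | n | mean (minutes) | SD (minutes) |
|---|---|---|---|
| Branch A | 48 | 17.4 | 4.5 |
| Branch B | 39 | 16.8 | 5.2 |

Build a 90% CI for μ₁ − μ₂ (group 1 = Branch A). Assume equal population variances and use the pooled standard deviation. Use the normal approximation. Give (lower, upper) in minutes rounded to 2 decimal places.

s_p = √[((n₁−1)s₁² + (n₂−1)s₂²)/(n₁+n₂−2)] = √[(47·4.5² + 38·5.2²)/85] = 4.8255.
SE = 4.8255·√(1/48 + 1/39) = 1.0403.
With z* = 1.645, margin = 1.645 × 1.0403 = 1.7113.
x̄₁ − x̄₂ = 17.4 − 16.8 = 0.6000; interval 0.6000 ± 1.7113 = (-1.11, 2.31).

(-1.11, 2.31)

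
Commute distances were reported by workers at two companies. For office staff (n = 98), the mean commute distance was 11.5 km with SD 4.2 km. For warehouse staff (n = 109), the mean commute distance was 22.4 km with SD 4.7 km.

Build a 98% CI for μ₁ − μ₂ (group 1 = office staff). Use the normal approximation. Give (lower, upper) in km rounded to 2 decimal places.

Per-group SEs: s₁/√n₁ = 4.2/√98 = 0.4243, s₂/√n₂ = 4.7/√109 = 0.4502.
Unpooled SE of the difference: √(0.18003049 + 0.20268004) = 0.6186.
Margin of error = z* · SE = 2.326 × 0.6186 = 1.4389.
x̄₁ − x̄₂ = 11.5 − 22.4 = -10.9000.
CI: -10.9000 ± 1.4389 = (-12.34, -9.46).

(-12.34, -9.46)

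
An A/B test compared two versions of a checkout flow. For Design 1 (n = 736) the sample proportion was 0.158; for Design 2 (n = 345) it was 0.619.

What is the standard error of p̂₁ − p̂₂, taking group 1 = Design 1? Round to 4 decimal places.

SE₁ = √(p̂₁(1−p̂₁)/n₁) = √(0.1580·0.8420/736) = 0.01344; SE₂ = √(0.6190·0.3810/345) = 0.02615.
Independent samples: SE of the difference = √(SE₁² + SE₂²) = √(0.0001806336 + 0.0006838225) = 0.02940.

0.0294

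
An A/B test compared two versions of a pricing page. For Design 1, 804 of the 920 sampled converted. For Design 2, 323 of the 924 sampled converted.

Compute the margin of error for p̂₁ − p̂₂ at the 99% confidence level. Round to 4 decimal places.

0.0493

p̂₁ = 804/920 = 0.8739 and p̂₂ = 323/924 = 0.3496.
SE₁ = √(p̂₁(1−p̂₁)/n₁) = √(0.8739·0.1261/920) = 0.01094; SE₂ = √(0.3496·0.6504/924) = 0.01569.
Independent samples: SE of the difference = √(SE₁² + SE₂²) = √(0.0001196836 + 0.0002461761) = 0.01913.
z* for 99% confidence is 2.576, so the margin of error is 2.576 × 0.01913 = 0.04928.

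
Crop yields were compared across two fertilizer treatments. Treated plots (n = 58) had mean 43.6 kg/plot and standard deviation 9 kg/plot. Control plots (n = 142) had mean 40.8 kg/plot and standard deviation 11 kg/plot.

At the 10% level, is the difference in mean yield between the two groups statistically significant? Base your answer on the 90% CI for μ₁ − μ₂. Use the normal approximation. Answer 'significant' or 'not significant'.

significant

SE₁ = s₁/√n₁ = 9/√58 = 1.1818; SE₂ = 11/√142 = 0.9231.
Independent samples, unequal variances: SE_diff = √(SE₁² + SE₂²) = √(1.39665124 + 0.85211361) = 1.4996.
z* = 1.645, so margin of error = 1.645 × 1.4996 = 2.4668.
Difference in means = 43.6 − 40.8 = 2.8000.
2.8000 ± 2.4668 → (0.3332, 5.2668).
The interval (0.3332, 5.2668) does not contain 0, so the difference is significant.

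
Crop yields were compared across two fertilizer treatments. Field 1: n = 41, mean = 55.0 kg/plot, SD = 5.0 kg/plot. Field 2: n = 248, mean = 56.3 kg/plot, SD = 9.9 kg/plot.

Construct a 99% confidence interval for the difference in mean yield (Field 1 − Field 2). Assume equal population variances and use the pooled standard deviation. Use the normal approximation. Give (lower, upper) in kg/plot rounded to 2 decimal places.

(-5.37, 2.77)

Pooled variance s_p² = [40·5.0² + 247·9.9²] / (41+248−2) = 87.8344, so s_p = 9.3720.
SE_diff = s_p·√(1/n₁ + 1/n₂) = 9.3720·√(1/41 + 1/248) = 1.5800.
z* = 2.576; margin = 2.576 × 1.5800 = 4.0701.
Difference = 55.0 − 56.3 = -1.3000.
-1.3000 ± 4.0701 → (-5.37, 2.77).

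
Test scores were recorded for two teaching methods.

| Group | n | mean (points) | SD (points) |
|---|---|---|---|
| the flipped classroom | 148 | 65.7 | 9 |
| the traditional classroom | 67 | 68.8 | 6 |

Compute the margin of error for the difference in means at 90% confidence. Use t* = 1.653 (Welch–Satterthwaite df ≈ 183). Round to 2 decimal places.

1.72

Standard errors of each mean: 9/√148 = 0.7398 and 6/√67 = 0.7330.
SE(x̄₁ − x̄₂) = √(0.7398² + 0.7330²) = 1.0414 for independent samples with unequal variances.
With t* = 1.653, the margin is 1.653 × 1.0414 = 1.7214.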